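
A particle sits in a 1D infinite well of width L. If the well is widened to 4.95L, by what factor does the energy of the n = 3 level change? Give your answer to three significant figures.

0.0408

E_n ∝ 1/L², so the energy scales by 1/4.95² = 0.0408.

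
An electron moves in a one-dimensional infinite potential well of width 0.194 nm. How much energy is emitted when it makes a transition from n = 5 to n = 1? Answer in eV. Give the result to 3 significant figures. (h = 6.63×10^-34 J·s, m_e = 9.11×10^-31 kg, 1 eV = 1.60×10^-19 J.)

E_1 = h²/(8m_eL²) = 1.603×10^-18 J.
|ΔE| = |5² − 1²|·E_1 = 24·1.603×10^-18 J = 3.847×10^-17 J = 240 eV.

|ΔE| = 240 eV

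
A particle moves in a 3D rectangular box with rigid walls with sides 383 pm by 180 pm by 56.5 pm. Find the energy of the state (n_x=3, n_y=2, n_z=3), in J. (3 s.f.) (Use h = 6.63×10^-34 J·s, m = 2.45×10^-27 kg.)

For a 3D rectangular well E = (h²/8m)·Σ n_i²/L_i² = (6.63×10^-34)²/(8·2.45×10^-27) · [3²/(383 pm)² + 2²/(180 pm)² + 3²/(56.5 pm)²].
Evaluating gives E = 6.74×10^-20 J.

E = 6.74×10^-20 J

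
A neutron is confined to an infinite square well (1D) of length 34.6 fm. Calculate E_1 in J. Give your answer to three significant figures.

E_1 = 2.74×10^-14 J

For an infinite well E_n = n²h²/(8m_nL²), so E_1 = h²/(8m_nL²) = (6.626×10^-34)²/(8·1.675×10^-27·(3.46×10^-14 m)²) = 2.737×10^-14 J.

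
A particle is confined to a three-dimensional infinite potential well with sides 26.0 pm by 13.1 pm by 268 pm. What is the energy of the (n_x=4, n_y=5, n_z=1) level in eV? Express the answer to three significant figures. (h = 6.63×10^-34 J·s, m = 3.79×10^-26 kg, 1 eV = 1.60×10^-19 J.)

E = 1.53 eV

For a 3D rectangular well E = (h²/8m)·Σ n_i²/L_i² = (6.63×10^-34)²/(8·3.79×10^-26) · [4²/(26.0 pm)² + 5²/(13.1 pm)² + 1²/(268 pm)²].
Evaluating gives E = 2.455×10^-19 J = 1.53 eV.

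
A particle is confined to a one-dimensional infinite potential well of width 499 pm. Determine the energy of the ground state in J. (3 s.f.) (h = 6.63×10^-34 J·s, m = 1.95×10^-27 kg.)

E_1 = 1.13×10^-22 J

For an infinite well E_n = n²h²/(8mL²), so E_1 = h²/(8mL²) = (6.63×10^-34)²/(8·1.95×10^-27·(4.99×10^-10 m)²) = 1.132×10^-22 J.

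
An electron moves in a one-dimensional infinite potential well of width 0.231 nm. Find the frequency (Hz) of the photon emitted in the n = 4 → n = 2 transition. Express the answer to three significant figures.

E_1 = h²/(8m_eL²) = 1.129×10^-18 J and ΔE = (4² − 2²)E_1 = 1.355×10^-17 J.
f = ΔE/h = 1.355×10^-17/6.626×10^-34 = 2.04×10^16 Hz.

f = 2.04×10^16 Hz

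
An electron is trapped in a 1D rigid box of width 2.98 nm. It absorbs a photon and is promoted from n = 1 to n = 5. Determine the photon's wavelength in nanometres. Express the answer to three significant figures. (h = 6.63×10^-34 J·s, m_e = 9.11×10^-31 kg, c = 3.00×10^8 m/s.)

E_1 = h²/(8m_eL²) = 6.792×10^-21 J, so ΔE = (5² − 1²)E_1 = 1.630×10^-19 J.
λ = hc/ΔE = (6.63×10^-34·3.00×10^8)/1.630×10^-19 = 1.22×10^-6 m = 1.22×10^3 nm.

λ = 1.22×10^3 nm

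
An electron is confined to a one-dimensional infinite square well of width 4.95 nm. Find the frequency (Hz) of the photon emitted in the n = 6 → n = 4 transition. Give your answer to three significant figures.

E_1 = h²/(8m_eL²) = 2.459×10^-21 J and ΔE = (6² − 4²)E_1 = 4.918×10^-20 J.
f = ΔE/h = 4.918×10^-20/6.626×10^-34 = 7.42×10^13 Hz.

f = 7.42×10^13 Hz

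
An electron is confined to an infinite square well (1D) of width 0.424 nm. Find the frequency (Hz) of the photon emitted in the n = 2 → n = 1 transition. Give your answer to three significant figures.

f = 1.52×10^15 Hz

E_1 = h²/(8m_eL²) = 3.351×10^-19 J and ΔE = (2² − 1²)E_1 = 1.005×10^-18 J.
f = ΔE/h = 1.005×10^-18/6.626×10^-34 = 1.52×10^15 Hz.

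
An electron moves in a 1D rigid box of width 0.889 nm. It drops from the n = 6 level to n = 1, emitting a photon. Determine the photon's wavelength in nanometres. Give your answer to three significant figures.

E_1 = h²/(8m_eL²) = 7.623×10^-20 J, so ΔE = (6² − 1²)E_1 = 2.668×10^-18 J.
λ = hc/ΔE = (6.626×10^-34·2.998×10^8)/2.668×10^-18 = 7.45×10^-8 m = 74.5 nm.

λ = 74.5 nm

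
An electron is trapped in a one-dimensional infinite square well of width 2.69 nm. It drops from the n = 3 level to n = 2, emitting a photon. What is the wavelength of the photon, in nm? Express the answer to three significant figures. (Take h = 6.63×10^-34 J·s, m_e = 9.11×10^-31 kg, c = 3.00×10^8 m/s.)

λ = 4.77×10^3 nm

E_1 = h²/(8m_eL²) = 8.335×10^-21 J, so ΔE = (3² − 2²)E_1 = 4.167×10^-20 J.
λ = hc/ΔE = (6.63×10^-34·3.00×10^8)/4.167×10^-20 = 4.77×10^-6 m = 4.77×10^3 nm.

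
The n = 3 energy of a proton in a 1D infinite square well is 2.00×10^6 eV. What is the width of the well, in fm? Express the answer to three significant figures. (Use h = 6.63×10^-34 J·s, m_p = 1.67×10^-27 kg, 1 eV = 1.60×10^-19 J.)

From E_n = n²h²/(8m_pL²), L = n·h/√(8m_pE_n).
E_3 = 2.00×10^6 eV = 3.200×10^-13 J, so L = 3·6.63×10^-34/√(8·1.67×10^-27·3.200×10^-13) = 3.04×10^-14 m = 30.4 fm.

L = 30.4 fm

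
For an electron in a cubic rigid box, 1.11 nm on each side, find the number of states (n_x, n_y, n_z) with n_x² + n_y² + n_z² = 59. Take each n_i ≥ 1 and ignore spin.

degeneracy = 9

The level has n_x² + n_y² + n_z² = 59. The ordered positive-integer solutions are (1, 3, 7), (1, 7, 3), (3, 1, 7), (3, 5, 5), (3, 7, 1), (5, 3, 5), (5, 5, 3), (7, 1, 3), (7, 3, 1).
That gives 9 states.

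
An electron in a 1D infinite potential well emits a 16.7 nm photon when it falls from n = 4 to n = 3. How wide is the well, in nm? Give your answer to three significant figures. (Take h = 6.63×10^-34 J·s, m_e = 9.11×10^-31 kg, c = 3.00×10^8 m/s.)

The photon carries ΔE = hc/λ = 6.63×10^-34·3.00×10^8/1.67×10^-8 m = 1.191×10^-17 J.
Since ΔE = (4² − 3²)E_1, E_1 = 1.701×10^-18 J, and L = h/√(8m_eE_1) = 1.88×10^-10 m = 0.188 nm.

L = 0.188 nm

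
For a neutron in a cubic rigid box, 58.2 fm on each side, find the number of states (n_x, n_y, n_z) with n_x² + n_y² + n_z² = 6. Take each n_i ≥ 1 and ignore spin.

degeneracy = 3

The level has n_x² + n_y² + n_z² = 6. The ordered positive-integer solutions are (1, 1, 2), (1, 2, 1), (2, 1, 1).
That gives 3 states.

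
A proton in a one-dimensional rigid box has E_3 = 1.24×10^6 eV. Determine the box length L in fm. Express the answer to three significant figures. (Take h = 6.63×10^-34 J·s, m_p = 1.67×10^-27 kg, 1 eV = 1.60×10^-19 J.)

From E_n = n²h²/(8m_pL²), L = n·h/√(8m_pE_n).
E_3 = 1.24×10^6 eV = 1.984×10^-13 J, so L = 3·6.63×10^-34/√(8·1.67×10^-27·1.984×10^-13) = 3.86×10^-14 m = 38.6 fm.

L = 38.6 fm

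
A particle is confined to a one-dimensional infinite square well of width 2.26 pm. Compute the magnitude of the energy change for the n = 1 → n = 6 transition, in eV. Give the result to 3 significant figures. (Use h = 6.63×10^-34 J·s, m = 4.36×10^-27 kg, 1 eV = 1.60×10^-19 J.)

|ΔE| = 540 eV

E_1 = h²/(8mL²) = 2.467×10^-18 J.
|ΔE| = |1² − 6²|·E_1 = 35·2.467×10^-18 J = 8.635×10^-17 J = 540 eV.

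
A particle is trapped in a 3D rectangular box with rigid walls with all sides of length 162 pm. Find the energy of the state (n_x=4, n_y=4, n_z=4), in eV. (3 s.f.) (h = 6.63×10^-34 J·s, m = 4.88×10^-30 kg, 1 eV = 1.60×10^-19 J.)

E = 129 eV

For a 3D rectangular well E = (h²/8m)·Σ n_i²/L_i² = (6.63×10^-34)²/(8·4.88×10^-30) · [4²/(162 pm)² + 4²/(162 pm)² + 4²/(162 pm)²].
Evaluating gives E = 2.059×10^-17 J = 129 eV.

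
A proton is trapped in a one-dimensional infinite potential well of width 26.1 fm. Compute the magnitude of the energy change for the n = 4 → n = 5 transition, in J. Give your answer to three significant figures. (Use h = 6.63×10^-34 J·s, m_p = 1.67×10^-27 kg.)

E_1 = h²/(8m_pL²) = 4.830×10^-14 J.
|ΔE| = |4² − 5²|·E_1 = 9·4.830×10^-14 J = 4.35×10^-13 J.

|ΔE| = 4.35×10^-13 J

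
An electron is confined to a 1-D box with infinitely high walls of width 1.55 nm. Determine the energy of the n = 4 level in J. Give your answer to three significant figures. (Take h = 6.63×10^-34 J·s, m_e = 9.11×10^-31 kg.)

E_4 = 4.02×10^-19 J

For an infinite well E_n = n²h²/(8m_eL²), so E_1 = h²/(8m_eL²) = (6.63×10^-34)²/(8·9.11×10^-31·(1.55×10^-9 m)²) = 2.510×10^-20 J.
Then E_4 = 4²·E_1 = 16·2.510×10^-20 J = 4.02×10^-19 J.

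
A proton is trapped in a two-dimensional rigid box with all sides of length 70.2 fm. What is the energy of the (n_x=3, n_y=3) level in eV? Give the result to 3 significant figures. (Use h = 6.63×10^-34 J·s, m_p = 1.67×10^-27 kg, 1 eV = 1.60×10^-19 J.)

E = 7.51×10^5 eV

For a 2D rectangular well E = (h²/8m_p)·Σ n_i²/L_i² = (6.63×10^-34)²/(8·1.67×10^-27) · [3²/(70.2 fm)² + 3²/(70.2 fm)²].
Evaluating gives E = 1.202×10^-13 J = 7.51×10^5 eV.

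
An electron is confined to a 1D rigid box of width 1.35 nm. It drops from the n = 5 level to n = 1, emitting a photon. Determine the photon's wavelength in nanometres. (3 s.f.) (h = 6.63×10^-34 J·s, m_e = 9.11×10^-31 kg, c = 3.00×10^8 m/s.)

λ = 250 nm

E_1 = h²/(8m_eL²) = 3.309×10^-20 J, so ΔE = (5² − 1²)E_1 = 7.942×10^-19 J.
λ = hc/ΔE = (6.63×10^-34·3.00×10^8)/7.942×10^-19 = 2.50×10^-7 m = 250 nm.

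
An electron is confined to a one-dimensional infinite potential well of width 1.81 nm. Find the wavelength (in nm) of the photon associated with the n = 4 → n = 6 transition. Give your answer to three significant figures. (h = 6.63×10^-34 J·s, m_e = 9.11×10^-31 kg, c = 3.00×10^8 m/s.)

E_1 = h²/(8m_eL²) = 1.841×10^-20 J, so ΔE = (6² − 4²)E_1 = 3.682×10^-19 J.
λ = hc/ΔE = (6.63×10^-34·3.00×10^8)/3.682×10^-19 = 5.40×10^-7 m = 540 nm.

λ = 540 nm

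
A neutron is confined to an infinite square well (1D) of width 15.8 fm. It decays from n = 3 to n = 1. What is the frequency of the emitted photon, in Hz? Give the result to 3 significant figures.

f = 1.58×10^21 Hz

E_1 = h²/(8m_nL²) = 1.312×10^-13 J and ΔE = (3² − 1²)E_1 = 1.050×10^-12 J.
f = ΔE/h = 1.050×10^-12/6.626×10^-34 = 1.58×10^21 Hz.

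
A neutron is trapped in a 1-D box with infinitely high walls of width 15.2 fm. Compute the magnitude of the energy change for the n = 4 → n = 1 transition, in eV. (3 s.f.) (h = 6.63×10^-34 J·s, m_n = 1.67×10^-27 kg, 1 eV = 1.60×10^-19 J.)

E_1 = h²/(8m_nL²) = 1.424×10^-13 J.
|ΔE| = |4² − 1²|·E_1 = 15·1.424×10^-13 J = 2.136×10^-12 J = 1.34×10^7 eV.

|ΔE| = 1.34×10^7 eV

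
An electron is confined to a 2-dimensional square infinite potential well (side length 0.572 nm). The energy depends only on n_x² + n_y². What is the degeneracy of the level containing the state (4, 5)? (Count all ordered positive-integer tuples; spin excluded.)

The level has n_x² + n_y² = 41. The ordered positive-integer solutions are (4, 5), (5, 4).
That gives 2 states.

degeneracy = 2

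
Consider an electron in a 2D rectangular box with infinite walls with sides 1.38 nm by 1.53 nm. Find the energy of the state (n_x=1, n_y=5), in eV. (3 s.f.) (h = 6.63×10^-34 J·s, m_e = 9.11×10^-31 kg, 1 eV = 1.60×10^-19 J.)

For a 2D rectangular well E = (h²/8m_e)·Σ n_i²/L_i² = (6.63×10^-34)²/(8·9.11×10^-31) · [1²/(1.38 nm)² + 5²/(1.53 nm)²].
Evaluating gives E = 6.758×10^-19 J = 4.22 eV.

E = 4.22 eV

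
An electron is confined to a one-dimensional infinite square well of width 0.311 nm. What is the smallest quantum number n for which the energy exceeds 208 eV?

n = 8

E_1 = h²/(8m_eL²) = 6.229×10^-19 J = 3.888 eV.
Need n² > 208/3.888 = 53.50, i.e. n > 7.314.
The smallest integer satisfying this is n = 8.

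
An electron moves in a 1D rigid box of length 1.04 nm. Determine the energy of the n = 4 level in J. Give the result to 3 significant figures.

E_4 = 8.91×10^-19 J

For an infinite well E_n = n²h²/(8m_eL²), so E_1 = h²/(8m_eL²) = (6.626×10^-34)²/(8·9.109×10^-31·(1.04×10^-9 m)²) = 5.570×10^-20 J.
Then E_4 = 4²·E_1 = 16·5.570×10^-20 J = 8.91×10^-19 J.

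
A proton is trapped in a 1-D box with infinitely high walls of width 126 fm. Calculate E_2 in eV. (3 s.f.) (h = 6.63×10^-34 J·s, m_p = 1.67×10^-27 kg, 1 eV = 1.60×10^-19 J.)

For an infinite well E_n = n²h²/(8m_pL²), so E_1 = h²/(8m_pL²) = (6.63×10^-34)²/(8·1.67×10^-27·(1.26×10^-13 m)²) = 2.072×10^-15 J.
Then E_2 = 2²·E_1 = 4·2.072×10^-15 J = 8.288×10^-15 J.
Converting, E_2 = 8.288×10^-15 J / (1.60×10^-19 J/eV) = 5.18×10^4 eV.

E_2 = 5.18×10^4 eV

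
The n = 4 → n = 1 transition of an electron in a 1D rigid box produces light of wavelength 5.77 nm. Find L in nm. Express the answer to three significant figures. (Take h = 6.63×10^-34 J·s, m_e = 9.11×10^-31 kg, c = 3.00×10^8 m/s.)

L = 0.162 nm

The photon carries ΔE = hc/λ = 6.63×10^-34·3.00×10^8/5.77×10^-9 m = 3.447×10^-17 J.
Since ΔE = (4² − 1²)E_1, E_1 = 2.298×10^-18 J, and L = h/√(8m_eE_1) = 1.62×10^-10 m = 0.162 nm.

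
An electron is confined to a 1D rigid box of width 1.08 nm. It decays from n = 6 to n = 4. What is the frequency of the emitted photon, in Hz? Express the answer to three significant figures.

f = 1.56×10^15 Hz

E_1 = h²/(8m_eL²) = 5.165×10^-20 J and ΔE = (6² − 4²)E_1 = 1.033×10^-18 J.
f = ΔE/h = 1.033×10^-18/6.626×10^-34 = 1.56×10^15 Hz.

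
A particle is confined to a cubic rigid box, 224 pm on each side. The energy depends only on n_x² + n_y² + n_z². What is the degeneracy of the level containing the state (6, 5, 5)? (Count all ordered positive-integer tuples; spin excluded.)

degeneracy = 15

The level has n_x² + n_y² + n_z² = 86. The ordered positive-integer solutions are (1, 2, 9), (1, 6, 7), (1, 7, 6), (1, 9, 2), (2, 1, 9), (2, 9, 1), (5, 5, 6), (5, 6, 5), (6, 1, 7), (6, 5, 5), (6, 7, 1), (7, 1, 6), (7, 6, 1), (9, 1, 2), (9, 2, 1).
That gives 15 states.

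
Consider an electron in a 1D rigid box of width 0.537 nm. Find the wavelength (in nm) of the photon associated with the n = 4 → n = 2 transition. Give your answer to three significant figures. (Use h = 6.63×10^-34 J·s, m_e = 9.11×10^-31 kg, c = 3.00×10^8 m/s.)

E_1 = h²/(8m_eL²) = 2.092×10^-19 J, so ΔE = (4² − 2²)E_1 = 2.510×10^-18 J.
λ = hc/ΔE = (6.63×10^-34·3.00×10^8)/2.510×10^-18 = 7.92×10^-8 m = 79.2 nm.

λ = 79.2 nm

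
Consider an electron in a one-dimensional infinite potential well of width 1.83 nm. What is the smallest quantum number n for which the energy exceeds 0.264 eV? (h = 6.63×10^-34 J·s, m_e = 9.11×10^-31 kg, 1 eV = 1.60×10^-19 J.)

E_1 = h²/(8m_eL²) = 1.801×10^-20 J = 0.1126 eV.
Need n² > 0.264/0.1126 = 2.345, i.e. n > 1.531.
The smallest integer satisfying this is n = 2.

n = 2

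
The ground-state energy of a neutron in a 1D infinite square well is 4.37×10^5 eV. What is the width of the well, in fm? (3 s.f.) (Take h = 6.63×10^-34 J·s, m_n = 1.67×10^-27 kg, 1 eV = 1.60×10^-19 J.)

L = 21.7 fm

From E_n = n²h²/(8m_nL²), L = n·h/√(8m_nE_n).
E_1 = 4.37×10^5 eV = 6.992×10^-14 J, so L = 1·6.63×10^-34/√(8·1.67×10^-27·6.992×10^-14) = 2.17×10^-14 m = 21.7 fm.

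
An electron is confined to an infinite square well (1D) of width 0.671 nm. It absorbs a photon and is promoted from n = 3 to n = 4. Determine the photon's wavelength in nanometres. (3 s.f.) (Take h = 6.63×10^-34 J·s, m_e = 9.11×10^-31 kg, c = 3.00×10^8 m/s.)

λ = 212 nm

E_1 = h²/(8m_eL²) = 1.340×10^-19 J, so ΔE = (4² − 3²)E_1 = 9.380×10^-19 J.
λ = hc/ΔE = (6.63×10^-34·3.00×10^8)/9.380×10^-19 = 2.12×10^-7 m = 212 nm.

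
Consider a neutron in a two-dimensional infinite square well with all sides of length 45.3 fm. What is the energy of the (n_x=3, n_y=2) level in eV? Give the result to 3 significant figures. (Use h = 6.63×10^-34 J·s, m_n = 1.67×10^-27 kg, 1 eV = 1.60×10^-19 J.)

For a 2D rectangular well E = (h²/8m_n)·Σ n_i²/L_i² = (6.63×10^-34)²/(8·1.67×10^-27) · [3²/(45.3 fm)² + 2²/(45.3 fm)²].
Evaluating gives E = 2.084×10^-13 J = 1.30×10^6 eV.

E = 1.30×10^6 eV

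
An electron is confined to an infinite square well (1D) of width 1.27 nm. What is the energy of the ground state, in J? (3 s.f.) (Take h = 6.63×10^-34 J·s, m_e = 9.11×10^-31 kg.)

For an infinite well E_n = n²h²/(8m_eL²), so E_1 = h²/(8m_eL²) = (6.63×10^-34)²/(8·9.11×10^-31·(1.27×10^-9 m)²) = 3.739×10^-20 J.

E_1 = 3.74×10^-20 J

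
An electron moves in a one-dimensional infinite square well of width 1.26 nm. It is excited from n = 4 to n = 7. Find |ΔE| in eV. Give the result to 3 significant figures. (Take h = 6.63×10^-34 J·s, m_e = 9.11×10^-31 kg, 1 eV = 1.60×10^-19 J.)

|ΔE| = 7.84 eV

E_1 = h²/(8m_eL²) = 3.799×10^-20 J.
|ΔE| = |4² − 7²|·E_1 = 33·3.799×10^-20 J = 1.254×10^-18 J = 7.84 eV.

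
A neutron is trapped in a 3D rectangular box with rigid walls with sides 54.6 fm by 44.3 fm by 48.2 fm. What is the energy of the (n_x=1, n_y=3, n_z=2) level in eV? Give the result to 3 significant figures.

For a 3D rectangular well E = (h²/8m_n)·Σ n_i²/L_i² = (6.626×10^-34)²/(8·1.675×10^-27) · [1²/(54.6 fm)² + 3²/(44.3 fm)² + 2²/(48.2 fm)²].
Evaluating gives E = 2.177×10^-13 J = 1.36×10^6 eV.

E = 1.36×10^6 eV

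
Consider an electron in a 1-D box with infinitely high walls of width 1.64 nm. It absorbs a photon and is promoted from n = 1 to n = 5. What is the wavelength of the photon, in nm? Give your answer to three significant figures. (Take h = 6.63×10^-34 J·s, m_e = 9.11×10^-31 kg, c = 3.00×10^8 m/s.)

λ = 370 nm

E_1 = h²/(8m_eL²) = 2.242×10^-20 J, so ΔE = (5² − 1²)E_1 = 5.381×10^-19 J.
λ = hc/ΔE = (6.63×10^-34·3.00×10^8)/5.381×10^-19 = 3.70×10^-7 m = 370 nm.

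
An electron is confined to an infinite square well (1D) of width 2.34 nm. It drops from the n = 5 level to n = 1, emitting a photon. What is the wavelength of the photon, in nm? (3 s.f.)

E_1 = h²/(8m_eL²) = 1.100×10^-20 J, so ΔE = (5² − 1²)E_1 = 2.640×10^-19 J.
λ = hc/ΔE = (6.626×10^-34·2.998×10^8)/2.640×10^-19 = 7.52×10^-7 m = 752 nm.

λ = 752 nm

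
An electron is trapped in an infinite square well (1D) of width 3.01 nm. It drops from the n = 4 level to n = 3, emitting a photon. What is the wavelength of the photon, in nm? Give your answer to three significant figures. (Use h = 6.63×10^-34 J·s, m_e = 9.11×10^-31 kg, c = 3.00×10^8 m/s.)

λ = 4.27×10^3 nm

E_1 = h²/(8m_eL²) = 6.657×10^-21 J, so ΔE = (4² − 3²)E_1 = 4.660×10^-20 J.
λ = hc/ΔE = (6.63×10^-34·3.00×10^8)/4.660×10^-20 = 4.27×10^-6 m = 4.27×10^3 nm.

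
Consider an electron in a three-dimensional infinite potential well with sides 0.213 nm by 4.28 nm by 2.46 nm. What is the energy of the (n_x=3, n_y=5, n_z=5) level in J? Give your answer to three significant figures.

For a 3D rectangular well E = (h²/8m_e)·Σ n_i²/L_i² = (6.626×10^-34)²/(8·9.109×10^-31) · [3²/(0.213 nm)² + 5²/(4.28 nm)² + 5²/(2.46 nm)²].
Evaluating gives E = 1.23×10^-17 J.

E = 1.23×10^-17 J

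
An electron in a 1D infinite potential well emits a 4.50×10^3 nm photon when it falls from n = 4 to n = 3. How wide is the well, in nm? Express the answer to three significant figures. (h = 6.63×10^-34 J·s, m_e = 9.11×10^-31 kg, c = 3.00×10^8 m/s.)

The photon carries ΔE = hc/λ = 6.63×10^-34·3.00×10^8/4.50×10^-6 m = 4.420×10^-20 J.
Since ΔE = (4² − 3²)E_1, E_1 = 6.314×10^-21 J, and L = h/√(8m_eE_1) = 3.09×10^-9 m = 3.09 nm.

L = 3.09 nm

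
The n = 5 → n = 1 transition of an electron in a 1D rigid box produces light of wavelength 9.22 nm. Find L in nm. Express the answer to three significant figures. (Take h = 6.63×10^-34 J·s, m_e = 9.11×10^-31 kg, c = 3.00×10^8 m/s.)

The photon carries ΔE = hc/λ = 6.63×10^-34·3.00×10^8/9.22×10^-9 m = 2.157×10^-17 J.
Since ΔE = (5² − 1²)E_1, E_1 = 8.987×10^-19 J, and L = h/√(8m_eE_1) = 2.59×10^-10 m = 0.259 nm.

L = 0.259 nm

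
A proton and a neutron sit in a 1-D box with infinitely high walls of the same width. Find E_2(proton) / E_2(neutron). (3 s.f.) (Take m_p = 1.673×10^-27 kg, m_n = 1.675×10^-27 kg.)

1.00

E_n ∝ 1/m at fixed n and L, so the ratio is m_n/m_p = 1.675×10^-27/1.673×10^-27 = 1.00.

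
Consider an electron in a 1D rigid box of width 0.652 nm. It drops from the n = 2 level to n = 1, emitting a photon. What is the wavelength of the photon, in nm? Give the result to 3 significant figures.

E_1 = h²/(8m_eL²) = 1.417×10^-19 J, so ΔE = (2² − 1²)E_1 = 4.251×10^-19 J.
λ = hc/ΔE = (6.626×10^-34·2.998×10^8)/4.251×10^-19 = 4.67×10^-7 m = 467 nm.

λ = 467 nm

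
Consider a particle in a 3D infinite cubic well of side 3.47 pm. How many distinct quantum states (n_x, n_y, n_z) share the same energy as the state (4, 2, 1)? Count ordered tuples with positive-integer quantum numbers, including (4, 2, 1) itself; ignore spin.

The level has n_x² + n_y² + n_z² = 21. The ordered positive-integer solutions are (1, 2, 4), (1, 4, 2), (2, 1, 4), (2, 4, 1), (4, 1, 2), (4, 2, 1).
That gives 6 states.

degeneracy = 6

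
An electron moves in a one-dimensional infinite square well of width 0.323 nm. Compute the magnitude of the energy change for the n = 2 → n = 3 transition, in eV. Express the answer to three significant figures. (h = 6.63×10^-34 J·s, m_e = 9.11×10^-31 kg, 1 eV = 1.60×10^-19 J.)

E_1 = h²/(8m_eL²) = 5.781×10^-19 J.
|ΔE| = |2² − 3²|·E_1 = 5·5.781×10^-19 J = 2.891×10^-18 J = 18.1 eV.

|ΔE| = 18.1 eV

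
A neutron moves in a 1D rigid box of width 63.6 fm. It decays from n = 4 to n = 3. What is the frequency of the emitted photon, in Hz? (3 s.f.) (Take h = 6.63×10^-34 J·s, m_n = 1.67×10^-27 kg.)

E_1 = h²/(8m_nL²) = 8.134×10^-15 J and ΔE = (4² − 3²)E_1 = 5.694×10^-14 J.
f = ΔE/h = 5.694×10^-14/6.63×10^-34 = 8.59×10^19 Hz.

f = 8.59×10^19 Hz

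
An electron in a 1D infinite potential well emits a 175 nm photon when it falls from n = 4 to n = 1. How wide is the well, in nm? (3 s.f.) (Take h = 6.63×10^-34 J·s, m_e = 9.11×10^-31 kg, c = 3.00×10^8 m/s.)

The photon carries ΔE = hc/λ = 6.63×10^-34·3.00×10^8/1.75×10^-7 m = 1.137×10^-18 J.
Since ΔE = (4² − 1²)E_1, E_1 = 7.580×10^-20 J, and L = h/√(8m_eE_1) = 8.92×10^-10 m = 0.892 nm.

L = 0.892 nm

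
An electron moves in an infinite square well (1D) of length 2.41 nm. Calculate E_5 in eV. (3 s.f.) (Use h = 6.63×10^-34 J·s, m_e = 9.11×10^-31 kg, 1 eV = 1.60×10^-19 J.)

For an infinite well E_n = n²h²/(8m_eL²), so E_1 = h²/(8m_eL²) = (6.63×10^-34)²/(8·9.11×10^-31·(2.41×10^-9 m)²) = 1.038×10^-20 J.
Then E_5 = 5²·E_1 = 25·1.038×10^-20 J = 2.595×10^-19 J.
Converting, E_5 = 2.595×10^-19 J / (1.60×10^-19 J/eV) = 1.62 eV.

E_5 = 1.62 eV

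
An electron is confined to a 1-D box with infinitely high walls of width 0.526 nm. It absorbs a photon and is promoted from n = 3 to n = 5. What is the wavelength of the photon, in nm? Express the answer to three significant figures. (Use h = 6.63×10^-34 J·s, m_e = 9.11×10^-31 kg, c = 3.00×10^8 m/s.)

λ = 57.0 nm

E_1 = h²/(8m_eL²) = 2.180×10^-19 J, so ΔE = (5² − 3²)E_1 = 3.488×10^-18 J.
λ = hc/ΔE = (6.63×10^-34·3.00×10^8)/3.488×10^-18 = 5.70×10^-8 m = 57.0 nm.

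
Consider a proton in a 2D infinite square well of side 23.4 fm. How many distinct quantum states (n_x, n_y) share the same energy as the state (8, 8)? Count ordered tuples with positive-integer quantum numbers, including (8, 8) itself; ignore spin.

degeneracy = 1

The level has n_x² + n_y² = 128. The ordered positive-integer solutions are (8, 8).
That gives 1 state.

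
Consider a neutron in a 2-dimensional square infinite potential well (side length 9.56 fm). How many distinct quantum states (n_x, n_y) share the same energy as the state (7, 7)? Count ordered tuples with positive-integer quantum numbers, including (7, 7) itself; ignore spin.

The level has n_x² + n_y² = 98. The ordered positive-integer solutions are (7, 7).
That gives 1 state.

degeneracy = 1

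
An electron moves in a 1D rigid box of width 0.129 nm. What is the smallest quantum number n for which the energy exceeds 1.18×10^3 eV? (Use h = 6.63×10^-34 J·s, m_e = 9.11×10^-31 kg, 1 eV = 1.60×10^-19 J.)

n = 8

E_1 = h²/(8m_eL²) = 3.624×10^-18 J = 22.65 eV.
Need n² > 1.18×10^3/22.65 = 52.10, i.e. n > 7.218.
The smallest integer satisfying this is n = 8.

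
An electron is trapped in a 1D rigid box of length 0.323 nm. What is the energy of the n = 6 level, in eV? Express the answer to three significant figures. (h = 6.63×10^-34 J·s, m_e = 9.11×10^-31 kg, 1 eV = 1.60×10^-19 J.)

For an infinite well E_n = n²h²/(8m_eL²), so E_1 = h²/(8m_eL²) = (6.63×10^-34)²/(8·9.11×10^-31·(3.23×10^-10 m)²) = 5.781×10^-19 J.
Then E_6 = 6²·E_1 = 36·5.781×10^-19 J = 2.081×10^-17 J.
Converting, E_6 = 2.081×10^-17 J / (1.60×10^-19 J/eV) = 130 eV.

E_6 = 130 eV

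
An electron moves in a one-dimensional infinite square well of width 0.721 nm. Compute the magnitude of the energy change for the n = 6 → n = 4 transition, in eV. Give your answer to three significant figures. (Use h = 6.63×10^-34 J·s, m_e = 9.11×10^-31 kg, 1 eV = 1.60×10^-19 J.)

E_1 = h²/(8m_eL²) = 1.160×10^-19 J.
|ΔE| = |6² − 4²|·E_1 = 20·1.160×10^-19 J = 2.320×10^-18 J = 14.5 eV.

|ΔE| = 14.5 eV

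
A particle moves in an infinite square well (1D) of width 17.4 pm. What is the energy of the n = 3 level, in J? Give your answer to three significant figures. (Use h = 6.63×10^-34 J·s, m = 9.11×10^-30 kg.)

For an infinite well E_n = n²h²/(8mL²), so E_1 = h²/(8mL²) = (6.63×10^-34)²/(8·9.11×10^-30·(1.74×10^-11 m)²) = 1.992×10^-17 J.
Then E_3 = 3²·E_1 = 9·1.992×10^-17 J = 1.79×10^-16 J.

E_3 = 1.79×10^-16 J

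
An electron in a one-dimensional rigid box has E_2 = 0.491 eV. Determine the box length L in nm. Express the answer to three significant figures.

From E_n = n²h²/(8m_eL²), L = n·h/√(8m_eE_n).
E_2 = 0.491 eV = 7.866×10^-20 J, so L = 2·6.626×10^-34/√(8·9.109×10^-31·7.866×10^-20) = 1.75×10^-9 m = 1.75 nm.

L = 1.75 nm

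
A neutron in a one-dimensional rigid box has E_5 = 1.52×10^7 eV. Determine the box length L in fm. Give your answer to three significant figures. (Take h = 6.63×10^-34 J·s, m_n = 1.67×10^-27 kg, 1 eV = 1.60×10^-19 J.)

L = 18.4 fm

From E_n = n²h²/(8m_nL²), L = n·h/√(8m_nE_n).
E_5 = 1.52×10^7 eV = 2.432×10^-12 J, so L = 5·6.63×10^-34/√(8·1.67×10^-27·2.432×10^-12) = 1.84×10^-14 m = 18.4 fm.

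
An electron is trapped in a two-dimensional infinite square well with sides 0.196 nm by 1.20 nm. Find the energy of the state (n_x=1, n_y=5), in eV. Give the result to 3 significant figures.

For a 2D rectangular well E = (h²/8m_e)·Σ n_i²/L_i² = (6.626×10^-34)²/(8·9.109×10^-31) · [1²/(0.196 nm)² + 5²/(1.20 nm)²].
Evaluating gives E = 2.614×10^-18 J = 16.3 eV.

E = 16.3 eV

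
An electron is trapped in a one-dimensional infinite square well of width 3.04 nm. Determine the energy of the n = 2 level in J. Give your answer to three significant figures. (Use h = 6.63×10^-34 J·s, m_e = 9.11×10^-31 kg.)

E_2 = 2.61×10^-20 J

For an infinite well E_n = n²h²/(8m_eL²), so E_1 = h²/(8m_eL²) = (6.63×10^-34)²/(8·9.11×10^-31·(3.04×10^-9 m)²) = 6.526×10^-21 J.
Then E_2 = 2²·E_1 = 4·6.526×10^-21 J = 2.61×10^-20 J.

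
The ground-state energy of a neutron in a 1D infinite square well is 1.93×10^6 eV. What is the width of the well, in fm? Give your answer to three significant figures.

L = 10.3 fm

From E_n = n²h²/(8m_nL²), L = n·h/√(8m_nE_n).
E_1 = 1.93×10^6 eV = 3.092×10^-13 J, so L = 1·6.626×10^-34/√(8·1.675×10^-27·3.092×10^-13) = 1.03×10^-14 m = 10.3 fm.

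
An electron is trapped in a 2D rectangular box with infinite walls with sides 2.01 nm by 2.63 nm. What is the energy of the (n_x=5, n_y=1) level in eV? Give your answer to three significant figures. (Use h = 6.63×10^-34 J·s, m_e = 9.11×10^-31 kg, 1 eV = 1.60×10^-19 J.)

For a 2D rectangular well E = (h²/8m_e)·Σ n_i²/L_i² = (6.63×10^-34)²/(8·9.11×10^-31) · [5²/(2.01 nm)² + 1²/(2.63 nm)²].
Evaluating gives E = 3.819×10^-19 J = 2.39 eV.

E = 2.39 eV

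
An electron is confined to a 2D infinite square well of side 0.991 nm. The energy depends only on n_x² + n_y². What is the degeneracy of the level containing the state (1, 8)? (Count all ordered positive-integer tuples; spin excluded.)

degeneracy = 4

The level has n_x² + n_y² = 65. The ordered positive-integer solutions are (1, 8), (4, 7), (7, 4), (8, 1).
That gives 4 states.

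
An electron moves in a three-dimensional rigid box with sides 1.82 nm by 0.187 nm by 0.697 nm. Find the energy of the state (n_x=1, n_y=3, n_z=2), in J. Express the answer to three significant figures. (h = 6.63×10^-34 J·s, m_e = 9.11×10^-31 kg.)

E = 1.60×10^-17 J

For a 3D rectangular well E = (h²/8m_e)·Σ n_i²/L_i² = (6.63×10^-34)²/(8·9.11×10^-31) · [1²/(1.82 nm)² + 3²/(0.187 nm)² + 2²/(0.697 nm)²].
Evaluating gives E = 1.60×10^-17 J.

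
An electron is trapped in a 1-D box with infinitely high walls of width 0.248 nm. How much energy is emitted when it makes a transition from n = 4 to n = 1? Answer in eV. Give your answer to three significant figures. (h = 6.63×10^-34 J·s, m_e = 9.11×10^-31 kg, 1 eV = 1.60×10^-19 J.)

|ΔE| = 91.9 eV

E_1 = h²/(8m_eL²) = 9.807×10^-19 J.
|ΔE| = |4² − 1²|·E_1 = 15·9.807×10^-19 J = 1.471×10^-17 J = 91.9 eV.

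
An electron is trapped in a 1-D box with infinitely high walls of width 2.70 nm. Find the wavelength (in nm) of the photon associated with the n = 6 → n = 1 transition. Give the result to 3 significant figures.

λ = 687 nm

E_1 = h²/(8m_eL²) = 8.264×10^-21 J, so ΔE = (6² − 1²)E_1 = 2.892×10^-19 J.
λ = hc/ΔE = (6.626×10^-34·2.998×10^8)/2.892×10^-19 = 6.87×10^-7 m = 687 nm.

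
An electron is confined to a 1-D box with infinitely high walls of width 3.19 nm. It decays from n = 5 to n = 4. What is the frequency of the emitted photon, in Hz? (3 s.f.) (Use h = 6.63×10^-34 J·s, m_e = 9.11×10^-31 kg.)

f = 8.05×10^13 Hz

E_1 = h²/(8m_eL²) = 5.927×10^-21 J and ΔE = (5² − 4²)E_1 = 5.334×10^-20 J.
f = ΔE/h = 5.334×10^-20/6.63×10^-34 = 8.05×10^13 Hz.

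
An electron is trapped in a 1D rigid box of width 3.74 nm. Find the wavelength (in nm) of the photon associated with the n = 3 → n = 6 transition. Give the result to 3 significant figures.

E_1 = h²/(8m_eL²) = 4.307×10^-21 J, so ΔE = (6² − 3²)E_1 = 1.163×10^-19 J.
λ = hc/ΔE = (6.626×10^-34·2.998×10^8)/1.163×10^-19 = 1.71×10^-6 m = 1.71×10^3 nm.

λ = 1.71×10^3 nm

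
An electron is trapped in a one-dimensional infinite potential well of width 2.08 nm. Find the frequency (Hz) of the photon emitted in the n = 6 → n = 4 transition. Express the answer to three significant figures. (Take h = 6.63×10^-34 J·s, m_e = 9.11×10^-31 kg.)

E_1 = h²/(8m_eL²) = 1.394×10^-20 J and ΔE = (6² − 4²)E_1 = 2.788×10^-19 J.
f = ΔE/h = 2.788×10^-19/6.63×10^-34 = 4.21×10^14 Hz.

f = 4.21×10^14 Hz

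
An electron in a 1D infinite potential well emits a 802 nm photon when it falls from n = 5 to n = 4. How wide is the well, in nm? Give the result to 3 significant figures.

L = 1.48 nm

The photon carries ΔE = hc/λ = 6.626×10^-34·2.998×10^8/8.02×10^-7 m = 2.477×10^-19 J.
Since ΔE = (5² − 4²)E_1, E_1 = 2.752×10^-20 J, and L = h/√(8m_eE_1) = 1.48×10^-9 m = 1.48 nm.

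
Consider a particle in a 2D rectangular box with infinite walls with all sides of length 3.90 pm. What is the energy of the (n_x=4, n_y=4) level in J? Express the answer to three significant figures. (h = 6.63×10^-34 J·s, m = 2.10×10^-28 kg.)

For a 2D rectangular well E = (h²/8m)·Σ n_i²/L_i² = (6.63×10^-34)²/(8·2.10×10^-28) · [4²/(3.90 pm)² + 4²/(3.90 pm)²].
Evaluating gives E = 5.50×10^-16 J.

E = 5.50×10^-16 J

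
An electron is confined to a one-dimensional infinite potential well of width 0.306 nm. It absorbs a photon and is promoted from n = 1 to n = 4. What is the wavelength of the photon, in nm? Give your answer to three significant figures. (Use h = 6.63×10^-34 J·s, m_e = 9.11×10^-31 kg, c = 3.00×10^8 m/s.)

E_1 = h²/(8m_eL²) = 6.441×10^-19 J, so ΔE = (4² − 1²)E_1 = 9.662×10^-18 J.
λ = hc/ΔE = (6.63×10^-34·3.00×10^8)/9.662×10^-18 = 2.06×10^-8 m = 20.6 nm.

λ = 20.6 nm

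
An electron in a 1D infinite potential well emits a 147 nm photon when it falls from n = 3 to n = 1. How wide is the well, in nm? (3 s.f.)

L = 0.597 nm

The photon carries ΔE = hc/λ = 6.626×10^-34·2.998×10^8/1.47×10^-7 m = 1.351×10^-18 J.
Since ΔE = (3² − 1²)E_1, E_1 = 1.689×10^-19 J, and L = h/√(8m_eE_1) = 5.97×10^-10 m = 0.597 nm.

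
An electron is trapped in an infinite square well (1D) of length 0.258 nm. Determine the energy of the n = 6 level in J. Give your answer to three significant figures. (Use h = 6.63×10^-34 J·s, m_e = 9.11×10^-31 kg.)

E_6 = 3.26×10^-17 J

For an infinite well E_n = n²h²/(8m_eL²), so E_1 = h²/(8m_eL²) = (6.63×10^-34)²/(8·9.11×10^-31·(2.58×10^-10 m)²) = 9.061×10^-19 J.
Then E_6 = 6²·E_1 = 36·9.061×10^-19 J = 3.26×10^-17 J.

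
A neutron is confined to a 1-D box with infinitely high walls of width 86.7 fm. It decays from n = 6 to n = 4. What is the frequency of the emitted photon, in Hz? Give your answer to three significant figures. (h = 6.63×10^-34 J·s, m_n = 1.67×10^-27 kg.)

E_1 = h²/(8m_nL²) = 4.377×10^-15 J and ΔE = (6² − 4²)E_1 = 8.754×10^-14 J.
f = ΔE/h = 8.754×10^-14/6.63×10^-34 = 1.32×10^20 Hz.

f = 1.32×10^20 Hz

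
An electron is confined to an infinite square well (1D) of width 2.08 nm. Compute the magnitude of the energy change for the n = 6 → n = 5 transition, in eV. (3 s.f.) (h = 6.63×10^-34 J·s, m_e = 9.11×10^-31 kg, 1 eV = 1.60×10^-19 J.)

E_1 = h²/(8m_eL²) = 1.394×10^-20 J.
|ΔE| = |6² − 5²|·E_1 = 11·1.394×10^-20 J = 1.533×10^-19 J = 0.958 eV.

|ΔE| = 0.958 eV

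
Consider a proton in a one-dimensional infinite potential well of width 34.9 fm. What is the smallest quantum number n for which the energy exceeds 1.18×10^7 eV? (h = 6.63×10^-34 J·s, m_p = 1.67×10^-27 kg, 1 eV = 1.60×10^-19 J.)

n = 9

E_1 = h²/(8m_pL²) = 2.701×10^-14 J = 1.688×10^5 eV.
Need n² > 1.18×10^7/1.688×10^5 = 69.91, i.e. n > 8.361.
The smallest integer satisfying this is n = 9.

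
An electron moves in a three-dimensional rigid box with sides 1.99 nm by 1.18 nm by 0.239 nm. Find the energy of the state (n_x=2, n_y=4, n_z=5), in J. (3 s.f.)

E = 2.71×10^-17 J

For a 3D rectangular well E = (h²/8m_e)·Σ n_i²/L_i² = (6.626×10^-34)²/(8·9.109×10^-31) · [2²/(1.99 nm)² + 4²/(1.18 nm)² + 5²/(0.239 nm)²].
Evaluating gives E = 2.71×10^-17 J.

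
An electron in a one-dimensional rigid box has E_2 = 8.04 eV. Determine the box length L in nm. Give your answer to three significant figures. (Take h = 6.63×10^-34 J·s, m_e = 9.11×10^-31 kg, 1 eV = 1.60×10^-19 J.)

From E_n = n²h²/(8m_eL²), L = n·h/√(8m_eE_n).
E_2 = 8.04 eV = 1.286×10^-18 J, so L = 2·6.63×10^-34/√(8·9.11×10^-31·1.286×10^-18) = 4.33×10^-10 m = 0.433 nm.

L = 0.433 nm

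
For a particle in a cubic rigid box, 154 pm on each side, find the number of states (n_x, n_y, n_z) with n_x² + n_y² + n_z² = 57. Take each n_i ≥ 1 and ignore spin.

degeneracy = 6

The level has n_x² + n_y² + n_z² = 57. The ordered positive-integer solutions are (2, 2, 7), (2, 7, 2), (4, 4, 5), (4, 5, 4), (5, 4, 4), (7, 2, 2).
That gives 6 states.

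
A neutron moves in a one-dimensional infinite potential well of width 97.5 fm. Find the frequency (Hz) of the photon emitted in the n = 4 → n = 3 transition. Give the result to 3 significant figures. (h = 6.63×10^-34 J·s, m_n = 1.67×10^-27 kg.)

E_1 = h²/(8m_nL²) = 3.461×10^-15 J and ΔE = (4² − 3²)E_1 = 2.423×10^-14 J.
f = ΔE/h = 2.423×10^-14/6.63×10^-34 = 3.65×10^19 Hz.

f = 3.65×10^19 Hz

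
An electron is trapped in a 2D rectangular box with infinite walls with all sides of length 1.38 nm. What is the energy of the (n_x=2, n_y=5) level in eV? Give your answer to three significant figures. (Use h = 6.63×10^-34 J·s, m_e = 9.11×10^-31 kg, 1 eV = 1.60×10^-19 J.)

For a 2D rectangular well E = (h²/8m_e)·Σ n_i²/L_i² = (6.63×10^-34)²/(8·9.11×10^-31) · [2²/(1.38 nm)² + 5²/(1.38 nm)²].
Evaluating gives E = 9.185×10^-19 J = 5.74 eV.

E = 5.74 eV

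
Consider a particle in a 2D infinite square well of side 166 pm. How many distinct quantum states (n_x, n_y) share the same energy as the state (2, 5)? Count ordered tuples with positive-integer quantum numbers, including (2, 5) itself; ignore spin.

degeneracy = 2

The level has n_x² + n_y² = 29. The ordered positive-integer solutions are (2, 5), (5, 2).
That gives 2 states.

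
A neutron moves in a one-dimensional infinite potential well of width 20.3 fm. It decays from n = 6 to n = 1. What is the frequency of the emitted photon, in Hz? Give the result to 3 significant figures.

E_1 = h²/(8m_nL²) = 7.951×10^-14 J and ΔE = (6² − 1²)E_1 = 2.783×10^-12 J.
f = ΔE/h = 2.783×10^-12/6.626×10^-34 = 4.20×10^21 Hz.

f = 4.20×10^21 Hz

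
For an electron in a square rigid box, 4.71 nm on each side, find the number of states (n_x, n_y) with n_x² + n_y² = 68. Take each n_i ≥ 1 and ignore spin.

The level has n_x² + n_y² = 68. The ordered positive-integer solutions are (2, 8), (8, 2).
That gives 2 states.

degeneracy = 2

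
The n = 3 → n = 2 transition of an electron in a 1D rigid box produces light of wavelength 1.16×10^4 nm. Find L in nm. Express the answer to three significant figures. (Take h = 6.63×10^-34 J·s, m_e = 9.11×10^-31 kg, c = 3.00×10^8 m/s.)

The photon carries ΔE = hc/λ = 6.63×10^-34·3.00×10^8/1.16×10^-5 m = 1.715×10^-20 J.
Since ΔE = (3² − 2²)E_1, E_1 = 3.430×10^-21 J, and L = h/√(8m_eE_1) = 4.19×10^-9 m = 4.19 nm.

L = 4.19 nm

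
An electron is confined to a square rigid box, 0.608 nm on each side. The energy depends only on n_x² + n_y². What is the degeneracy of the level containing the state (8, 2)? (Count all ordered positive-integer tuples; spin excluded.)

degeneracy = 2

The level has n_x² + n_y² = 68. The ordered positive-integer solutions are (2, 8), (8, 2).
That gives 2 states.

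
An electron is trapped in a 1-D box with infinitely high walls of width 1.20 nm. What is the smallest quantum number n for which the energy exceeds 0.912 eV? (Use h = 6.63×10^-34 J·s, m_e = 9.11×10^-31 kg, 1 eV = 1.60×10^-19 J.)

E_1 = h²/(8m_eL²) = 4.188×10^-20 J = 0.2618 eV.
Need n² > 0.912/0.2618 = 3.484, i.e. n > 1.867.
The smallest integer satisfying this is n = 2.

n = 2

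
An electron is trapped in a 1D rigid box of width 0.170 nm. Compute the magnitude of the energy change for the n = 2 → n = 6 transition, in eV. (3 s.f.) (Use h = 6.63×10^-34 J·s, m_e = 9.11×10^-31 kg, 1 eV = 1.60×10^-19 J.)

E_1 = h²/(8m_eL²) = 2.087×10^-18 J.
|ΔE| = |2² − 6²|·E_1 = 32·2.087×10^-18 J = 6.678×10^-17 J = 417 eV.

|ΔE| = 417 eV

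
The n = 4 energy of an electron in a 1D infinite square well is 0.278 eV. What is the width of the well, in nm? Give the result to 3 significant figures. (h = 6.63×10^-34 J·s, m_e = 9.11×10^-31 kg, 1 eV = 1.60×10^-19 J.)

L = 4.66 nm

From E_n = n²h²/(8m_eL²), L = n·h/√(8m_eE_n).
E_4 = 0.278 eV = 4.448×10^-20 J, so L = 4·6.63×10^-34/√(8·9.11×10^-31·4.448×10^-20) = 4.66×10^-9 m = 4.66 nm.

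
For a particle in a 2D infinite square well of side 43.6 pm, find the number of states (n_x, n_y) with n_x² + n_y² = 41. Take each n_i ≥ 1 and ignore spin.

degeneracy = 2

The level has n_x² + n_y² = 41. The ordered positive-integer solutions are (4, 5), (5, 4).
That gives 2 states.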